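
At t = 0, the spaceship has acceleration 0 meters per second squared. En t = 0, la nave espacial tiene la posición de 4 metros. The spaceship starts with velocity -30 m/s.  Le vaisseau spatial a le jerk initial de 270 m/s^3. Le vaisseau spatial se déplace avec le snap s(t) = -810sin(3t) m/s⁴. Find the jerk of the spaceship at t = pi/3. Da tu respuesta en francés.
En partant du snap s(t) = -810·sin(3·t), nous prenons 1 primitive. En prenant ∫s(t)dt et en appliquant j(0) = 270, nous trouvons j(t) = 270·cos(3·t). En utilisant j(t) = 270·cos(3·t) et en substituant t = pi/3, nous trouvons j = -270.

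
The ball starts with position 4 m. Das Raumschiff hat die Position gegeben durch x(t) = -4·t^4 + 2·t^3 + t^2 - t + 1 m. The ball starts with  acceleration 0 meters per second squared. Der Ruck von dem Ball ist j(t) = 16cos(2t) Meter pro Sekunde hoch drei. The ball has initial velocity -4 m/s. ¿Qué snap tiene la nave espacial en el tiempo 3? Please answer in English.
Starting from position x(t) = -4·t^4 + 2·t^3 + t^2 - t + 1, we take 4 derivatives. The derivative of position gives velocity: v(t) = -16·t^3 + 6·t^2 + 2·t - 1. The derivative of velocity gives acceleration: a(t) = -48·t^2 + 12·t + 2. The derivative of acceleration gives jerk: j(t) = 12 - 96·t. The derivative of jerk gives snap: s(t) = -96. From the given snap equation s(t) = -96, we substitute t = 3 to get s = -96.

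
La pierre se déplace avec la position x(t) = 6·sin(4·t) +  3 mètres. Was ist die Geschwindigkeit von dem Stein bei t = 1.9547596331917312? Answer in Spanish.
Partiendo de la posición x(t) = 6·sin(4·t) + 3, tomamos 1 derivada. La derivada de la posición da la velocidad: v(t) = 24·cos(4·t). Usando v(t) = 24·cos(4·t) y sustituyendo t = 1.9547596331917312, encontramos v = 0.838463774453613.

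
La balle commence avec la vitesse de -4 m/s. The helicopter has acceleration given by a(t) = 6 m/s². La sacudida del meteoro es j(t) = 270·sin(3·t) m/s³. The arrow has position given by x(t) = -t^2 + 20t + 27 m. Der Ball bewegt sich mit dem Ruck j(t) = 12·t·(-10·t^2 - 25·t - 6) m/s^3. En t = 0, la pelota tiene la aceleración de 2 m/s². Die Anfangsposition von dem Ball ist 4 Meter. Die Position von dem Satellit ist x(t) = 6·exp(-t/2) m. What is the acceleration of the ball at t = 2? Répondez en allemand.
Wir müssen die Stammfunktion unserer Gleichung für den Ruck j(t) = 12·t·(-10·t^2 - 25·t - 6) 1-mal finden. Das Integral von dem Ruck ist die Beschleunigung. Mit a(0) = 2 erhalten wir a(t) = -30·t^4 - 100·t^3 - 36·t^2 + 2. Aus der Gleichung für die Beschleunigung a(t) = -30·t^4 - 100·t^3 - 36·t^2 + 2, setzen wir t = 2 ein und erhalten a = -1422.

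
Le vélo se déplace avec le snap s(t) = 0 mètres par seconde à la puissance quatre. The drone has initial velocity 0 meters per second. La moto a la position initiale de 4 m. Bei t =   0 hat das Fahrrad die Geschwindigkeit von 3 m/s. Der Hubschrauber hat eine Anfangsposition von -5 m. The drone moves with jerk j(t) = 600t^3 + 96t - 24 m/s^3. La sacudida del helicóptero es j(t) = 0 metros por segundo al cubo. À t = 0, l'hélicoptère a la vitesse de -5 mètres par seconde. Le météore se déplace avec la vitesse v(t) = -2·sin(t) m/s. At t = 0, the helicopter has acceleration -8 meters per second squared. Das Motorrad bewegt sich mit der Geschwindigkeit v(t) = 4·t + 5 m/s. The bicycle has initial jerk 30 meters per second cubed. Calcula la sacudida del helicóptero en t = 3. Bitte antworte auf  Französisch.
En utilisant j(t) = 0 et en substituant t = 3, nous trouvons j = 0.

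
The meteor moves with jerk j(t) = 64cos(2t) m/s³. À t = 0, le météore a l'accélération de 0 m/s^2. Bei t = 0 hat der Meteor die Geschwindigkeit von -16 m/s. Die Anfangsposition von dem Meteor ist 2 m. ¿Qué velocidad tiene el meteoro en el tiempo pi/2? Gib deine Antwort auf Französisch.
En partant du jerk j(t) = 64·cos(2·t), nous prenons 2 intégrales. En prenant ∫j(t)dt et en appliquant a(0) = 0, nous trouvons a(t) = 32·sin(2·t). L'intégrale de l'accélération est la vitesse. En utilisant v(0) = -16, nous obtenons v(t) = -16·cos(2·t). De l'équation de la vitesse v(t) = -16·cos(2·t), nous substituons t = pi/2 pour obtenir v = 16.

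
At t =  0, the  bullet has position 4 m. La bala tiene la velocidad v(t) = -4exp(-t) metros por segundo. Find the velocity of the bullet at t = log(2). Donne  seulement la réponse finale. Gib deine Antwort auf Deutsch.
Bei t = log(2), v = -2.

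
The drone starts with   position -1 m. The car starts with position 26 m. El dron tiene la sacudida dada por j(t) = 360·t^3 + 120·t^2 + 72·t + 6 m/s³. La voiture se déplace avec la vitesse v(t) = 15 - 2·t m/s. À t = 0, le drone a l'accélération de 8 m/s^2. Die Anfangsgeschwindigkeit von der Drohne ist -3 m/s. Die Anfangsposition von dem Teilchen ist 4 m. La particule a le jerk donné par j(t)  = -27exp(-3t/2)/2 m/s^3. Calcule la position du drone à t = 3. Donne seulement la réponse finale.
x(3) = 2969.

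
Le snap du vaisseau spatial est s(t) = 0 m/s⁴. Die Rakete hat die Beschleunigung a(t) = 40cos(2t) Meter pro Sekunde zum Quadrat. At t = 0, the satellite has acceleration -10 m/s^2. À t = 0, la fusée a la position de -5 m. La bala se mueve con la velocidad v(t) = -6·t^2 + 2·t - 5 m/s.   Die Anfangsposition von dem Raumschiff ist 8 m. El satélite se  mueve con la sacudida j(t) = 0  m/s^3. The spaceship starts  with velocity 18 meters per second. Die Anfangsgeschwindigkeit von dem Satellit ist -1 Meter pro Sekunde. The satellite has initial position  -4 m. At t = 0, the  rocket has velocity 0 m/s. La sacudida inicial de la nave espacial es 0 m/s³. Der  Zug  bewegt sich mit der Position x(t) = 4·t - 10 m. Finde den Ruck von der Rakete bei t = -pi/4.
Ausgehend von der Beschleunigung a(t) = 40·cos(2·t), nehmen wir 1 Ableitung. Die Ableitung von der Beschleunigung ergibt den Ruck: j(t) = -80·sin(2·t). Wir haben den Ruck j(t) = -80·sin(2·t). Durch Einsetzen von t = -pi/4: j(-pi/4) = 80.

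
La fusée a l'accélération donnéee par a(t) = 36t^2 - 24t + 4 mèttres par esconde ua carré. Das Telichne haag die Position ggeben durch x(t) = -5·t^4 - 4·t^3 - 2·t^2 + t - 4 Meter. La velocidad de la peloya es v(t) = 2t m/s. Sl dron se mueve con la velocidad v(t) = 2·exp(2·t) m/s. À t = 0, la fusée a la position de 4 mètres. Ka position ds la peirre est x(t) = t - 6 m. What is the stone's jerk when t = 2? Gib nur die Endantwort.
j(2) = 0.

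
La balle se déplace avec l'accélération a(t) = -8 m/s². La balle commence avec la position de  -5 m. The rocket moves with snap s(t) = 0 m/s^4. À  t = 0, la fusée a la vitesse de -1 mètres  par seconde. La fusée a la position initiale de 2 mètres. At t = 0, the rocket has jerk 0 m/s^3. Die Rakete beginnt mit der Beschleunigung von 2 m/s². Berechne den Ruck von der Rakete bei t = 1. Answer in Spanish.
Para resolver esto, necesitamos tomar 1 integral de nuestra ecuación del snap s(t) = 0. Integrando el snap y usando la condición inicial j(0) = 0, obtenemos j(t) = 0. Tenemos la sacudida j(t) = 0. Sustituyendo t = 1: j(1) = 0.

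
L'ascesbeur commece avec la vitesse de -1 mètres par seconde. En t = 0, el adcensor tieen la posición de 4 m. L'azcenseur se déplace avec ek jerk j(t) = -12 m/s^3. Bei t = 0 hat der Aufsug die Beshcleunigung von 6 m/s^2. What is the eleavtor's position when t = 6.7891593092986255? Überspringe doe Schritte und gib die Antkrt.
At t = 6.7891593092986255, x = -490.372257991447.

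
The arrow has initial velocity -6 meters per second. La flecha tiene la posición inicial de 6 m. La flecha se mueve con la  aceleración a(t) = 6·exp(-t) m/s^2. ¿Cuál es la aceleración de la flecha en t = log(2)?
Tenemos la aceleración a(t) = 6·exp(-t). Sustituyendo t = log(2): a(log(2)) = 3.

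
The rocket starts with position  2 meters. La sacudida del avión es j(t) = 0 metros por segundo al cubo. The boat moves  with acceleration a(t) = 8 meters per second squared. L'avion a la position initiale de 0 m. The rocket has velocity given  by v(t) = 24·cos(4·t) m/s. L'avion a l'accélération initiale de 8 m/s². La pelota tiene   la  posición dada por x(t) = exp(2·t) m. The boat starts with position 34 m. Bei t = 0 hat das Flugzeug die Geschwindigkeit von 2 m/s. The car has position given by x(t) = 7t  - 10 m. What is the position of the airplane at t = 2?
Starting from jerk j(t) = 0, we take 3 integrals. Finding the antiderivative of j(t) and using a(0) = 8: a(t) = 8. Finding the antiderivative of a(t) and using v(0) = 2: v(t) = 8·t + 2. Taking ∫v(t)dt and applying x(0) = 0, we find x(t) = 4·t^2 + 2·t. We have position x(t) = 4·t^2 + 2·t. Substituting t = 2: x(2) = 20.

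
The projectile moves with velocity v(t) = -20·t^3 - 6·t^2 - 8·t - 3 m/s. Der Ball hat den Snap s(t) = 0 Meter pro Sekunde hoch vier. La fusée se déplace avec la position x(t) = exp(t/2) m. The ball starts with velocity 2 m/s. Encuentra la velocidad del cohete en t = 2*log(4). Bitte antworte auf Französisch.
Pour résoudre ceci, nous devons prendre 1 dérivée de notre équation de la position x(t) = exp(t/2). En dérivant la position, nous obtenons la vitesse: v(t) = exp(t/2)/2. Nous avons la vitesse v(t) = exp(t/2)/2. En substituant t = 2*log(4): v(2*log(4)) = 2.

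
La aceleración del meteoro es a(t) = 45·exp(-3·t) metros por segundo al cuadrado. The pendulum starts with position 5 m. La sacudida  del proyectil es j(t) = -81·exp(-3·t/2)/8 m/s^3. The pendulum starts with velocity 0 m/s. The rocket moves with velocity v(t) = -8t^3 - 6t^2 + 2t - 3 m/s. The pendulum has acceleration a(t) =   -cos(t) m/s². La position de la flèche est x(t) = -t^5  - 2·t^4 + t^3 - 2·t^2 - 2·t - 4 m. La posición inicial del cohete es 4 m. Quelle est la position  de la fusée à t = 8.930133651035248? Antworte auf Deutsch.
Wir müssen unsere Gleichung für die Geschwindigkeit v(t) = -8·t^3 - 6·t^2 + 2·t - 3 1-mal integrieren. Mit ∫v(t)dt und Anwendung von x(0) = 4, finden wir x(t) = -2·t^4 - 2·t^3 + t^2 - 3·t + 4. Wir haben die Position x(t) = -2·t^4 - 2·t^3 + t^2 - 3·t + 4. Durch Einsetzen von t = 8.930133651035248: x(8.930133651035248) = -14086.6105526233.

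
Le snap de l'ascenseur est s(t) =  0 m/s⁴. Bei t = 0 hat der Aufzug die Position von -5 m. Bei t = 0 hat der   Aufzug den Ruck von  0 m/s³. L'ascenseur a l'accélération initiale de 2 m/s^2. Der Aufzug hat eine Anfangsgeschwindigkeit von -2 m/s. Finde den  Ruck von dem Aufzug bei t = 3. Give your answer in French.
Pour résoudre ceci, nous devons prendre 1 intégrale de notre équation du snap s(t) = 0. L'intégrale du snap est le jerk. En utilisant j(0) = 0, nous obtenons j(t) = 0. De l'équation du jerk j(t) = 0, nous substituons t = 3 pour obtenir j = 0.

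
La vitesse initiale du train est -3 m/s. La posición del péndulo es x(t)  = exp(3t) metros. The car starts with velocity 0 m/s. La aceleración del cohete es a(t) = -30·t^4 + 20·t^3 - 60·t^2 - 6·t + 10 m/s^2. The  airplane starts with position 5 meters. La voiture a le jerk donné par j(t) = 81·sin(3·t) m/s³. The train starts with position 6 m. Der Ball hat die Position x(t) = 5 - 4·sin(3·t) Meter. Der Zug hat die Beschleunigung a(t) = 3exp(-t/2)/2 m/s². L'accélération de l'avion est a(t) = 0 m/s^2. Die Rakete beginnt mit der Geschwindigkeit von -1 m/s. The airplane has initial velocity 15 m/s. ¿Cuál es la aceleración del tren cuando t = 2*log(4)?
De la ecuación de la aceleración a(t) = 3·exp(-t/2)/2, sustituimos t = 2*log(4) para obtener a = 3/8.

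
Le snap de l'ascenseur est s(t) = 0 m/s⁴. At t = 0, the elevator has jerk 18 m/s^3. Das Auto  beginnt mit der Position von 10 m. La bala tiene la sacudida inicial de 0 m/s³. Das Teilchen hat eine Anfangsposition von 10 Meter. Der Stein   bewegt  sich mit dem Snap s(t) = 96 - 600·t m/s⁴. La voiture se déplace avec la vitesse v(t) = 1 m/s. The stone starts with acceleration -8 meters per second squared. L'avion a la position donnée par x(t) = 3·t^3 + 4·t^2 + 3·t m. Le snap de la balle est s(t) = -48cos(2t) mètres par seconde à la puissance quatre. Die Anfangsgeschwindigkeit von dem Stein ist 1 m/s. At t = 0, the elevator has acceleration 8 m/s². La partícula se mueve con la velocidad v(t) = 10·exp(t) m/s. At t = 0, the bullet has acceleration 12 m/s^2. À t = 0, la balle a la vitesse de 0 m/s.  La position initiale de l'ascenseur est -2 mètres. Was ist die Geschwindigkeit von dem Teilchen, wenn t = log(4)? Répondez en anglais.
From the given velocity equation v(t) = 10·exp(t), we substitute t = log(4) to get v = 40.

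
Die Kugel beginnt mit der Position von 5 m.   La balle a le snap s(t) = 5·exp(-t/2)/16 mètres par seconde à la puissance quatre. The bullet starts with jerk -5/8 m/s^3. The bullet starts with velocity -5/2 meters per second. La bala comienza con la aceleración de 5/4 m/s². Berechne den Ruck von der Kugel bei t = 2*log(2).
Ausgehend von dem Snap s(t) = 5·exp(-t/2)/16, nehmen wir 1 Integral. Das Integral von dem Snap ist der Ruck. Mit j(0) = -5/8 erhalten wir j(t) = -5·exp(-t/2)/8. Aus der Gleichung für den Ruck j(t) = -5·exp(-t/2)/8, setzen wir t = 2*log(2) ein und erhalten j = -5/16.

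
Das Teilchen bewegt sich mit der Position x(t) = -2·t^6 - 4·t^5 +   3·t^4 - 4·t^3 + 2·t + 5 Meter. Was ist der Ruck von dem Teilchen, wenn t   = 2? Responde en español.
Debemos derivar nuestra ecuación de la posición x(t) = -2·t^6 - 4·t^5 + 3·t^4 - 4·t^3 + 2·t + 5 3 veces. La derivada de la posición da la velocidad: v(t) = -12·t^5 - 20·t^4 + 12·t^3 - 12·t^2 + 2. La derivada de la velocidad da la aceleración: a(t) = -60·t^4 - 80·t^3 + 36·t^2 - 24·t. Tomando d/dt de a(t), encontramos j(t) = -240·t^3 - 240·t^2 + 72·t - 24. Tenemos la sacudida j(t) = -240·t^3 - 240·t^2 + 72·t - 24. Sustituyendo t = 2: j(2) = -2760.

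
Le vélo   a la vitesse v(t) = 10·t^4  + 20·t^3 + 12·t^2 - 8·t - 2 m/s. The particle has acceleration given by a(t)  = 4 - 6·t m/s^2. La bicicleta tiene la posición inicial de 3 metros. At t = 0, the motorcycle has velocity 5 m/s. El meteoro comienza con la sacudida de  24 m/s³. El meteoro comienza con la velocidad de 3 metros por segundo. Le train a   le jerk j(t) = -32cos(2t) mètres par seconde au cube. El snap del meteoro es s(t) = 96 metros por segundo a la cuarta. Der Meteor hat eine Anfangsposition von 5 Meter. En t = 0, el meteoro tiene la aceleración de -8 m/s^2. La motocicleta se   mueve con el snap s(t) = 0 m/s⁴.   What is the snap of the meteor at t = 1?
From the given snap equation s(t) = 96, we substitute t = 1 to get s = 96.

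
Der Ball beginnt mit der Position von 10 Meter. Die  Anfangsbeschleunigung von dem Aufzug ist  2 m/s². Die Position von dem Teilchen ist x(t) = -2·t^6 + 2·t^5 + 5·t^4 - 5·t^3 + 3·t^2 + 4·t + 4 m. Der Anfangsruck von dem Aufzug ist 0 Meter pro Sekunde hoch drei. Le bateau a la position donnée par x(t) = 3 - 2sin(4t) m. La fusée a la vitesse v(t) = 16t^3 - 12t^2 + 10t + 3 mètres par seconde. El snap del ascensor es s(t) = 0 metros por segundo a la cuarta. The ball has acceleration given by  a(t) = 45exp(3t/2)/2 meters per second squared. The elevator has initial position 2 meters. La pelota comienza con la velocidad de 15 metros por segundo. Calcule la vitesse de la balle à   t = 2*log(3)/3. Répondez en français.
En partant de l'accélération a(t) = 45·exp(3·t/2)/2, nous prenons 1 intégrale. La primitive de l'accélération, avec v(0) = 15, donne la vitesse: v(t) = 15·exp(3·t/2). En utilisant v(t) = 15·exp(3·t/2) et en substituant t = 2*log(3)/3, nous trouvons v = 45.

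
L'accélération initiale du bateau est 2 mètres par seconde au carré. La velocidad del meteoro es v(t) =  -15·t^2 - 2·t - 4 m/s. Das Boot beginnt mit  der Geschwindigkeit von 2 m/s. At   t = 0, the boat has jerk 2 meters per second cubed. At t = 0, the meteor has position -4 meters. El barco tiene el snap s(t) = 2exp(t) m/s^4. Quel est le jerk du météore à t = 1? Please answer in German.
Um dies zu lösen, müssen wir 2 Ableitungen unserer Gleichung für die Geschwindigkeit v(t) = -15·t^2 - 2·t - 4 nehmen. Die Ableitung von der Geschwindigkeit ergibt die Beschleunigung: a(t) = -30·t - 2. Durch Ableiten von der Beschleunigung erhalten wir den Ruck: j(t) = -30. Mit j(t) = -30 und Einsetzen von t = 1, finden wir j = -30.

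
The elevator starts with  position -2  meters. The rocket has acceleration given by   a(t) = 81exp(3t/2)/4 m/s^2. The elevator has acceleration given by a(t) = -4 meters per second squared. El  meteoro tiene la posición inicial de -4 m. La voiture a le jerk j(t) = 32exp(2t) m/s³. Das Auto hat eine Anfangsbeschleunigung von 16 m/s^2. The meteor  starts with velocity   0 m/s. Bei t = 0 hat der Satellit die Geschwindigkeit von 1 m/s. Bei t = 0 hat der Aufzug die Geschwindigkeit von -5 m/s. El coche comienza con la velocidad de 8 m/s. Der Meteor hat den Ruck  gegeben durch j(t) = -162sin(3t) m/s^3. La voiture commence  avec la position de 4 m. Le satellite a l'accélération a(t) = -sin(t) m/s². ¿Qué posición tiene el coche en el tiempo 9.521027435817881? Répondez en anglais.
Starting from jerk j(t) = 32·exp(2·t), we take 3 integrals. Taking ∫j(t)dt and applying a(0) = 16, we find a(t) = 16·exp(2·t). Integrating acceleration and using the initial condition v(0) = 8, we get v(t) = 8·exp(2·t). Taking ∫v(t)dt and applying x(0) = 4, we find x(t) = 4·exp(2·t). Using x(t) = 4·exp(2·t) and substituting t = 9.521027435817881, we find x = 744593680.869281.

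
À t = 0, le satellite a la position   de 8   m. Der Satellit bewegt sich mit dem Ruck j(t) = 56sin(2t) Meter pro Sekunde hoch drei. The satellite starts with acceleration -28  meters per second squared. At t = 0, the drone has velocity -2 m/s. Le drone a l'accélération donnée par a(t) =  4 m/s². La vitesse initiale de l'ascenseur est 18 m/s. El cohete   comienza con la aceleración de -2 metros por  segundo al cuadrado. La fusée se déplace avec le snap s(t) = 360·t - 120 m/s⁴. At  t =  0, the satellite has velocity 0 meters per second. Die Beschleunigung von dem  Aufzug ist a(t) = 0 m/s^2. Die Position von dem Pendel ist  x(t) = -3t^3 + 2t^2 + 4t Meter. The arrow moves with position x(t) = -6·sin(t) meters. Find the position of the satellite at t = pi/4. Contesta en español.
Debemos encontrar la integral de nuestra ecuación de la sacudida j(t) = 56·sin(2·t) 3 veces. La integral de la sacudida es la aceleración. Usando a(0) = -28, obtenemos a(t) = -28·cos(2·t). Tomando ∫a(t)dt y aplicando v(0) = 0, encontramos v(t) = -14·sin(2·t). Tomando ∫v(t)dt y aplicando x(0) = 8, encontramos x(t) = 7·cos(2·t) + 1. Usando x(t) = 7·cos(2·t) + 1 y sustituyendo t = pi/4, encontramos x = 1.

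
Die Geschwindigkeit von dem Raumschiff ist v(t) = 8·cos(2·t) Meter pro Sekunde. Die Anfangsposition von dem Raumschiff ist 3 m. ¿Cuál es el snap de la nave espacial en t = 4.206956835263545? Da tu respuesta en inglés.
To solve this, we need to take 3 derivatives of our velocity equation v(t) = 8·cos(2·t). Taking d/dt of v(t), we find a(t) = -16·sin(2·t). Taking d/dt of a(t), we find j(t) = -32·cos(2·t). Differentiating jerk, we get snap: s(t) = 64·sin(2·t). We have snap s(t) = 64·sin(2·t). Substituting t = 4.206956835263545: s(4.206956835263545) = 54.2266374593189.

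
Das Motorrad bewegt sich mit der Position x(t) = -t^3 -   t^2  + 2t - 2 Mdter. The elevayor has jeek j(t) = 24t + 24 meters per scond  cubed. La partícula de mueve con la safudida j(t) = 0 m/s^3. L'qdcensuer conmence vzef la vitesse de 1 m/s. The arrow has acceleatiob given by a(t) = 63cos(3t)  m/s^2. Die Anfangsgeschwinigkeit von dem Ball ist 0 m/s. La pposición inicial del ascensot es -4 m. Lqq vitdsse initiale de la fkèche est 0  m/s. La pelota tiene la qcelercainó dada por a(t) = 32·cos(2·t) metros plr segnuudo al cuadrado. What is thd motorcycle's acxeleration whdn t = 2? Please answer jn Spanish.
Para resolver esto, necesitamos tomar 2 derivadas de nuestra ecuación de la posición x(t) = -t^3 - t^2 + 2·t - 2. La derivada de la posición da la velocidad: v(t) = -3·t^2 - 2·t + 2. Tomando d/dt de v(t), encontramos a(t) = -6·t - 2. De la ecuación de la aceleración a(t) = -6·t - 2, sustituimos t = 2 para obtener a = -14.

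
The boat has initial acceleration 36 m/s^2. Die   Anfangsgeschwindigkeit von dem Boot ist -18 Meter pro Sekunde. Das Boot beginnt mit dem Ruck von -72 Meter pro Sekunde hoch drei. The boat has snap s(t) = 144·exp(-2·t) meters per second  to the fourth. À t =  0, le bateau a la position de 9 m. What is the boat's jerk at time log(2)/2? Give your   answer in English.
We must find the antiderivative of our snap equation s(t) = 144·exp(-2·t) 1 time. Integrating snap and using the initial condition j(0) = -72, we get j(t) = -72·exp(-2·t). From the given jerk equation j(t) = -72·exp(-2·t), we substitute t = log(2)/2 to get j = -36.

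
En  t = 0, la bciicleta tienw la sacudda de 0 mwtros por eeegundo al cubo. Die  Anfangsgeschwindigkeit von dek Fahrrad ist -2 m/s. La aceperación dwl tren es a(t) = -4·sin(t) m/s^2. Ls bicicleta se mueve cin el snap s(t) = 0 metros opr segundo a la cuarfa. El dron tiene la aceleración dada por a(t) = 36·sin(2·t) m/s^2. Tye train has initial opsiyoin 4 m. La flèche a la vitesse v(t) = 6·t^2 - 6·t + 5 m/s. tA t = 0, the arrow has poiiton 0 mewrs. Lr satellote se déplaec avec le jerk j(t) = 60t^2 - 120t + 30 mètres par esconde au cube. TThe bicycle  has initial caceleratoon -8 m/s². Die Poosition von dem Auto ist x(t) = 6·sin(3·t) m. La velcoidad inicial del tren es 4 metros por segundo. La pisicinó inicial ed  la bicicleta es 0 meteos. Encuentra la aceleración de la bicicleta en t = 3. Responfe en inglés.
We need to integrate our snap equation s(t) = 0 2 times. The antiderivative of snap, with j(0) = 0, gives jerk: j(t) = 0. The antiderivative of jerk, with a(0) = -8, gives acceleration: a(t) = -8. Using a(t) = -8 and substituting t = 3, we find a = -8.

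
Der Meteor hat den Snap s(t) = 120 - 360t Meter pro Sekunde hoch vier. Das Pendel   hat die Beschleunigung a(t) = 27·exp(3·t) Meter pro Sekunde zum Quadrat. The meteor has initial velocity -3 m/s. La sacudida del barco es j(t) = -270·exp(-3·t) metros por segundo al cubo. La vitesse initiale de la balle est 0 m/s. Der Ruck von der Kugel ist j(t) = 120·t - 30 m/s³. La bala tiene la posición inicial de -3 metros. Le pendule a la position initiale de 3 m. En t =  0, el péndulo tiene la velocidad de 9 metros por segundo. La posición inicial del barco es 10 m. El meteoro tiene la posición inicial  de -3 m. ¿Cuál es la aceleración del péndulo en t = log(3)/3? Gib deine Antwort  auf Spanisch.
De la ecuación de la aceleración a(t) = 27·exp(3·t), sustituimos t = log(3)/3 para obtener a = 81.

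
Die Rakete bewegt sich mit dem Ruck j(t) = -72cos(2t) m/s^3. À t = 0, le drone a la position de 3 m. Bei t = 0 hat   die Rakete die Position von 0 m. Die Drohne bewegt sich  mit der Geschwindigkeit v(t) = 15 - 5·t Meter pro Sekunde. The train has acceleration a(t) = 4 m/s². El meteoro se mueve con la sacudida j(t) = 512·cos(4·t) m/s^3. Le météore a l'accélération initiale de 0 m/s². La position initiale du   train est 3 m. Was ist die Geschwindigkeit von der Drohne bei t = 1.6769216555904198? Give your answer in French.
De l'équation de la vitesse v(t) = 15 - 5·t, nous substituons t = 1.6769216555904198 pour obtenir v = 6.61539172204790.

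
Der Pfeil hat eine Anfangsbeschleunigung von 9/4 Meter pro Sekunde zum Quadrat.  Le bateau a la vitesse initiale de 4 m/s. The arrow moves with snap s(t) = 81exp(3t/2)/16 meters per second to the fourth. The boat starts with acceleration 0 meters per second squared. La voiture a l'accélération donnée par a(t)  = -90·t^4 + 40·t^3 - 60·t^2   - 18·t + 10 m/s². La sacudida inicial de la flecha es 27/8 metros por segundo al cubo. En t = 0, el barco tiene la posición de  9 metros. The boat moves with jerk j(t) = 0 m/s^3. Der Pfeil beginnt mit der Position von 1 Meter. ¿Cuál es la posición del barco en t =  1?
Necesitamos integrar nuestra ecuación de la sacudida j(t) = 0 3 veces. Tomando ∫j(t)dt y aplicando a(0) = 0, encontramos a(t) = 0. La integral de la aceleración es la velocidad. Usando v(0) = 4, obtenemos v(t) = 4. Integrando la velocidad y usando la condición inicial x(0) = 9, obtenemos x(t) = 4·t + 9. Usando x(t) = 4·t + 9 y sustituyendo t = 1, encontramos x = 13.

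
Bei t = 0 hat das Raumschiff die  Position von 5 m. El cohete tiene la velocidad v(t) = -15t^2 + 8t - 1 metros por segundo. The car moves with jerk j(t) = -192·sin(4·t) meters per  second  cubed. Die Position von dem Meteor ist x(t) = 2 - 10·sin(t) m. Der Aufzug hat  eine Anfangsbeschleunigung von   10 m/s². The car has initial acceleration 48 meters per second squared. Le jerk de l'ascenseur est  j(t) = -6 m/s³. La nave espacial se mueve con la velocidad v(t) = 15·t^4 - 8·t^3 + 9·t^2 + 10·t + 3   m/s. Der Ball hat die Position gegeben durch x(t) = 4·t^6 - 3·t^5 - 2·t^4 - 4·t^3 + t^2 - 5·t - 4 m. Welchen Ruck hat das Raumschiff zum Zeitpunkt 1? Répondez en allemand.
Ausgehend von der Geschwindigkeit v(t) = 15·t^4 - 8·t^3 + 9·t^2 + 10·t + 3, nehmen wir 2 Ableitungen. Mit d/dt von v(t) finden wir a(t) = 60·t^3 - 24·t^2 + 18·t + 10. Durch Ableiten von der Beschleunigung erhalten wir den Ruck: j(t) = 180·t^2 - 48·t + 18. Aus der Gleichung für den Ruck j(t) = 180·t^2 - 48·t + 18, setzen wir t = 1 ein und erhalten j = 150.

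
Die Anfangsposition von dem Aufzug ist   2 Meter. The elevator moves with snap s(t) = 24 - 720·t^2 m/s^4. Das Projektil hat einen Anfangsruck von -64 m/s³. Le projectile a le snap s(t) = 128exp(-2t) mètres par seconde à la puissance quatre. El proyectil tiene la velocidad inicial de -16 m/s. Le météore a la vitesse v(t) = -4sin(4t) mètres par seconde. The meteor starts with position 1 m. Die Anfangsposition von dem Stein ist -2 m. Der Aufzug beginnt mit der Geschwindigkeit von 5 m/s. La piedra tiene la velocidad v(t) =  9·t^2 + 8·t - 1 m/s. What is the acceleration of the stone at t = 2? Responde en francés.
Pour résoudre ceci, nous devons prendre 1 dérivée de notre équation de la vitesse v(t) = 9·t^2 + 8·t - 1. La dérivée de la vitesse donne l'accélération: a(t) = 18·t + 8. Nous avons l'accélération a(t) = 18·t + 8. En substituant t = 2: a(2) = 44.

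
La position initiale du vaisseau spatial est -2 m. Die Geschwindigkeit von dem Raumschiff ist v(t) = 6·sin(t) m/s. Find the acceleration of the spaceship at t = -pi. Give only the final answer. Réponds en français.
a(-pi) = -6.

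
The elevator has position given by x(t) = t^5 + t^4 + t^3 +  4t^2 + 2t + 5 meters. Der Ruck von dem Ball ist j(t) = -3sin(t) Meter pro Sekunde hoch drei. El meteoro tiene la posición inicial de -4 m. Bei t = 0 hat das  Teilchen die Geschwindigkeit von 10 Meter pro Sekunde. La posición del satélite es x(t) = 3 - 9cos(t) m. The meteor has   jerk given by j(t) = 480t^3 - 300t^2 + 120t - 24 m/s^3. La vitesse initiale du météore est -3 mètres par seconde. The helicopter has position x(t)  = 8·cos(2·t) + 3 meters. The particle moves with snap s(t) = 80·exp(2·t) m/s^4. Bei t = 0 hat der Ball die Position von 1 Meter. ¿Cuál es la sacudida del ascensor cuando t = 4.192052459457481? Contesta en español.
Debemos derivar nuestra ecuación de la posición x(t) = t^5 + t^4 + t^3 + 4·t^2 + 2·t + 5 3 veces. La derivada de la posición da la velocidad: v(t) = 5·t^4 + 4·t^3 + 3·t^2 + 8·t + 2. Tomando d/dt de v(t), encontramos a(t) = 20·t^3 + 12·t^2 + 6·t + 8. La derivada de la aceleración da la sacudida: j(t) = 60·t^2 + 24·t + 6. Tenemos la sacudida j(t) = 60·t^2 + 24·t + 6. Sustituyendo t = 4.192052459457481: j(4.192052459457481) = 1161.00748839759.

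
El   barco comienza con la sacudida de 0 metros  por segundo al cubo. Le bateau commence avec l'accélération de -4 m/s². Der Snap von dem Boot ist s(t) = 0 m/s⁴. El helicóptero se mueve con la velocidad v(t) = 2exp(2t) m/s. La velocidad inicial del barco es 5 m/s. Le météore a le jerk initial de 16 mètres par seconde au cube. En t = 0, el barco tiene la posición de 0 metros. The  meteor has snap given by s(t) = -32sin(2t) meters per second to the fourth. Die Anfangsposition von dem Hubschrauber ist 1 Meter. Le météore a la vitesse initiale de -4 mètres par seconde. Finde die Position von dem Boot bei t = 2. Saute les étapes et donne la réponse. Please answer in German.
Die Position bei t = 2 ist x = 2.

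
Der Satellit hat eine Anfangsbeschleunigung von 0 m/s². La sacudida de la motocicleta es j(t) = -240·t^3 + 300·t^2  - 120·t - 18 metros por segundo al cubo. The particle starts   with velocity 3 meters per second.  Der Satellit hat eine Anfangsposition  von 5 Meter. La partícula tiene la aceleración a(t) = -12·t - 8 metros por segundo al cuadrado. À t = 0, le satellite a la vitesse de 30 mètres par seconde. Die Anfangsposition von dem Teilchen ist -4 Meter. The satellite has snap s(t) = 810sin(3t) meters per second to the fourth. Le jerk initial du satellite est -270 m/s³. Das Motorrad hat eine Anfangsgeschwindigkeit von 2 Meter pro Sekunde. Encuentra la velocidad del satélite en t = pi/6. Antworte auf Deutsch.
Um dies zu lösen, müssen wir 3 Stammfunktionen unserer Gleichung für den Snap s(t) = 810·sin(3·t) finden. Das Integral von dem Snap ist der Ruck. Mit j(0) = -270 erhalten wir j(t) = -270·cos(3·t). Durch Integration von dem Ruck und Verwendung der Anfangsbedingung a(0) = 0, erhalten wir a(t) = -90·sin(3·t). Die Stammfunktion von der Beschleunigung ist die Geschwindigkeit. Mit v(0) = 30 erhalten wir v(t) = 30·cos(3·t). Mit v(t) = 30·cos(3·t) und Einsetzen von t = pi/6, finden wir v = 0.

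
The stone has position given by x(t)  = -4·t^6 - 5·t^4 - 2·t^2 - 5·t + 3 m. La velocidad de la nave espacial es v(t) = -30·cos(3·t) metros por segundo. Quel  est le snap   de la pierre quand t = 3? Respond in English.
Starting from position x(t) = -4·t^6 - 5·t^4 - 2·t^2 - 5·t + 3, we take 4 derivatives. Taking d/dt of x(t), we find v(t) = -24·t^5 - 20·t^3 - 4·t - 5. The derivative of velocity gives acceleration: a(t) = -120·t^4 - 60·t^2 - 4. Taking d/dt of a(t), we find j(t) = -480·t^3 - 120·t. Differentiating jerk, we get snap: s(t) = -1440·t^2 - 120. We have snap s(t) = -1440·t^2 - 120. Substituting t = 3: s(3) = -13080.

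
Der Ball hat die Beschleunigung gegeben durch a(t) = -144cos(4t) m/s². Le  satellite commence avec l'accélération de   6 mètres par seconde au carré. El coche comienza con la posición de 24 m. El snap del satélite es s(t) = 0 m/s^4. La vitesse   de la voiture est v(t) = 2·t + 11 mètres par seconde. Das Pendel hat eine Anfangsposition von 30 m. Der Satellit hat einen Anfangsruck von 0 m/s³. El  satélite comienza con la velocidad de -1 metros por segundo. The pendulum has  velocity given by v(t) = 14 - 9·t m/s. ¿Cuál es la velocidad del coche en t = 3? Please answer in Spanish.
Tenemos la velocidad v(t) = 2·t + 11. Sustituyendo t = 3: v(3) = 17.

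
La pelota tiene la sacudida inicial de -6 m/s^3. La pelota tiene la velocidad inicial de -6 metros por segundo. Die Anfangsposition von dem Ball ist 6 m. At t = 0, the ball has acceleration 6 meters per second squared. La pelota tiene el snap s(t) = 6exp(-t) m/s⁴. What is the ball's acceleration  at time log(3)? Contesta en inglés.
To find the answer, we compute 2 integrals of s(t) = 6·exp(-t). The antiderivative of snap, with j(0) = -6, gives jerk: j(t) = -6·exp(-t). The integral of jerk is acceleration. Using a(0) = 6, we get a(t) = 6·exp(-t). Using a(t) = 6·exp(-t) and substituting t = log(3), we find a = 2.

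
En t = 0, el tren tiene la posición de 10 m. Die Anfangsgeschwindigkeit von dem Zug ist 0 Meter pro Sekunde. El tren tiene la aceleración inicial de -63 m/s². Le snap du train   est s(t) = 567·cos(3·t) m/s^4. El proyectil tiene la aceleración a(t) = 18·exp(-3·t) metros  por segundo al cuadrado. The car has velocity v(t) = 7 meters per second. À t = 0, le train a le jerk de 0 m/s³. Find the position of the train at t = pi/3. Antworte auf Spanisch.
Partiendo del snap s(t) = 567·cos(3·t), tomamos 4 integrales. La antiderivada del snap es la sacudida. Usando j(0) = 0, obtenemos j(t) = 189·sin(3·t). La integral de la sacudida, con a(0) = -63, da la aceleración: a(t) = -63·cos(3·t). Integrando la aceleración y usando la condición inicial v(0) = 0, obtenemos v(t) = -21·sin(3·t). La integral de la velocidad es la posición. Usando x(0) = 10, obtenemos x(t) = 7·cos(3·t) + 3. Usando x(t) = 7·cos(3·t) + 3 y sustituyendo t = pi/3, encontramos x = -4.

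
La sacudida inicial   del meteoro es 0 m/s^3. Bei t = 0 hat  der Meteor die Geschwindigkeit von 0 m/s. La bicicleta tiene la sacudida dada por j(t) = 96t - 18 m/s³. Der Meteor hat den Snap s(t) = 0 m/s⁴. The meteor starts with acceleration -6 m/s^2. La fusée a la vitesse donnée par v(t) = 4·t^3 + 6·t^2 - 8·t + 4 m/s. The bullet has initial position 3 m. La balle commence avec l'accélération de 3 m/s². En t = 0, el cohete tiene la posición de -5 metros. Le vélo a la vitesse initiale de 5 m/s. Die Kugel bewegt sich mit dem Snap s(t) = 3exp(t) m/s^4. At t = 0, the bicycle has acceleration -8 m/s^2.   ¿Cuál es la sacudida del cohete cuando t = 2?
Para resolver esto, necesitamos tomar 2 derivadas de nuestra ecuación de la velocidad v(t) = 4·t^3 + 6·t^2 - 8·t + 4. Derivando la velocidad, obtenemos la aceleración: a(t) = 12·t^2 + 12·t - 8. Tomando d/dt de a(t), encontramos j(t) = 24·t + 12. Usando j(t) = 24·t + 12 y sustituyendo t = 2, encontramos j = 60.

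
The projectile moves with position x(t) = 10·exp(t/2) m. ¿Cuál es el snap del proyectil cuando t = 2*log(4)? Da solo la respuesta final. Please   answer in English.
s(2*log(4)) = 5/2.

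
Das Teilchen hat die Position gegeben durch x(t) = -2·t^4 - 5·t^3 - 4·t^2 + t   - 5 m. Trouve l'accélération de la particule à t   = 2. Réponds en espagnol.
Partiendo de la posición x(t) = -2·t^4 - 5·t^3 - 4·t^2 + t - 5, tomamos 2 derivadas. La derivada de la posición da la velocidad: v(t) = -8·t^3 - 15·t^2 - 8·t + 1. Tomando d/dt de v(t), encontramos a(t) = -24·t^2 - 30·t - 8. Usando a(t) = -24·t^2 - 30·t - 8 y sustituyendo t = 2, encontramos a = -164.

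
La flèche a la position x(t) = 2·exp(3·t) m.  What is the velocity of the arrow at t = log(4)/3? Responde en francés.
En partant de la position x(t) = 2·exp(3·t), nous prenons 1 dérivée. La dérivée de la position donne la vitesse: v(t) = 6·exp(3·t). En utilisant v(t) = 6·exp(3·t) et en substituant t = log(4)/3, nous trouvons v = 24.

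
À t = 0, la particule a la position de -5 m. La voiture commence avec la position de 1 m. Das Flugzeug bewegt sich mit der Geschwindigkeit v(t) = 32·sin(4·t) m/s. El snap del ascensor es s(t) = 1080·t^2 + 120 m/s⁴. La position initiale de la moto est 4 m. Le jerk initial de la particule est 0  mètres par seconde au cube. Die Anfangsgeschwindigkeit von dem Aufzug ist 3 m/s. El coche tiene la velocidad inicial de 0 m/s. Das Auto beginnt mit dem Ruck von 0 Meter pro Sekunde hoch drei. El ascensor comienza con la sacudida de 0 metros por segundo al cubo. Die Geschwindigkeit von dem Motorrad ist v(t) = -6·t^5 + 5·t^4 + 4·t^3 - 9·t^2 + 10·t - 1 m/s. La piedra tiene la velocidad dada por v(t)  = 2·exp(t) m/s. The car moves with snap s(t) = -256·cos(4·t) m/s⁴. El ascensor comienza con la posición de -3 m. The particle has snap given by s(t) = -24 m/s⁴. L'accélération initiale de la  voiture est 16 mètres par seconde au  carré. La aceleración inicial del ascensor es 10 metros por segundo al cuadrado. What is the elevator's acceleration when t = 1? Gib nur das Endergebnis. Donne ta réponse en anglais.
At t = 1, a = 160.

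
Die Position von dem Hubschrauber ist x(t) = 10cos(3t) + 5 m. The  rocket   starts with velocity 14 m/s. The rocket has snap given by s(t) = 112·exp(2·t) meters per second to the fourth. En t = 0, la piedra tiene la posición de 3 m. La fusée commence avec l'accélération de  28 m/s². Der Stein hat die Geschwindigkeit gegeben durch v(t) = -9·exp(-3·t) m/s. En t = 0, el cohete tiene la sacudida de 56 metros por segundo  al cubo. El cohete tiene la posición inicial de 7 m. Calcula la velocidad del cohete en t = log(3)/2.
Partiendo del snap s(t) = 112·exp(2·t), tomamos 3 integrales. La antiderivada del snap, con j(0) = 56, da la sacudida: j(t) = 56·exp(2·t). La integral de la sacudida, con a(0) = 28, da la aceleración: a(t) = 28·exp(2·t). La antiderivada de la aceleración, con v(0) = 14, da la velocidad: v(t) = 14·exp(2·t). Usando v(t) = 14·exp(2·t) y sustituyendo t = log(3)/2, encontramos v = 42.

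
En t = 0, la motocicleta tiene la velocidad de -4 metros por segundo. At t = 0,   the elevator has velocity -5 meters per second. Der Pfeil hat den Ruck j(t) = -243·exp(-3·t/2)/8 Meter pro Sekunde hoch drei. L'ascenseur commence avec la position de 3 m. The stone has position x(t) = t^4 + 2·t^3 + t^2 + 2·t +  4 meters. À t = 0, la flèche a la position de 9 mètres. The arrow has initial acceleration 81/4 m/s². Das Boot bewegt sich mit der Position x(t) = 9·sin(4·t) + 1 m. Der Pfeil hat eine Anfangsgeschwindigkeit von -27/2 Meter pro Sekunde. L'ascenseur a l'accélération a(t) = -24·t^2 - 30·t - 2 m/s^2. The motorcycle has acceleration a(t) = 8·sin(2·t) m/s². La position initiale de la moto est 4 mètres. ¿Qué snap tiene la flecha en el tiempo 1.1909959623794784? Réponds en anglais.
To solve this, we need to take 1 derivative of our jerk equation j(t) = -243·exp(-3·t/2)/8. Differentiating jerk, we get snap: s(t) = 729·exp(-3·t/2)/16. From the given snap equation s(t) = 729·exp(-3·t/2)/16, we substitute t = 1.1909959623794784 to get s = 7.63384054173153.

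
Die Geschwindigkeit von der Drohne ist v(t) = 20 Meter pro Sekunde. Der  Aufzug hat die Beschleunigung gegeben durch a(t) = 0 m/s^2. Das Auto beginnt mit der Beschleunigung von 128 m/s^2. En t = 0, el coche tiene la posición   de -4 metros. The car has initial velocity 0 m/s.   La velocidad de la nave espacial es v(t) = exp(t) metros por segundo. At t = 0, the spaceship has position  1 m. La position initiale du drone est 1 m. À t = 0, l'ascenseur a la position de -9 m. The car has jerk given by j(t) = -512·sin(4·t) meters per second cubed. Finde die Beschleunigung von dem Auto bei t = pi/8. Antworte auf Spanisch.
Necesitamos integrar nuestra ecuación de la sacudida j(t) = -512·sin(4·t) 1 vez. La antiderivada de la sacudida, con a(0) = 128, da la aceleración: a(t) = 128·cos(4·t). Usando a(t) = 128·cos(4·t) y sustituyendo t = pi/8, encontramos a = 0.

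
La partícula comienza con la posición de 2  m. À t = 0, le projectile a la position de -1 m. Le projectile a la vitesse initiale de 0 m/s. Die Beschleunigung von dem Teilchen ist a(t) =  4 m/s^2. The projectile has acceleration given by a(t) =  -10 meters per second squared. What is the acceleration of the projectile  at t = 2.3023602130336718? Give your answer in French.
Nous avons l'accélération a(t) = -10. En substituant t = 2.3023602130336718: a(2.3023602130336718) = -10.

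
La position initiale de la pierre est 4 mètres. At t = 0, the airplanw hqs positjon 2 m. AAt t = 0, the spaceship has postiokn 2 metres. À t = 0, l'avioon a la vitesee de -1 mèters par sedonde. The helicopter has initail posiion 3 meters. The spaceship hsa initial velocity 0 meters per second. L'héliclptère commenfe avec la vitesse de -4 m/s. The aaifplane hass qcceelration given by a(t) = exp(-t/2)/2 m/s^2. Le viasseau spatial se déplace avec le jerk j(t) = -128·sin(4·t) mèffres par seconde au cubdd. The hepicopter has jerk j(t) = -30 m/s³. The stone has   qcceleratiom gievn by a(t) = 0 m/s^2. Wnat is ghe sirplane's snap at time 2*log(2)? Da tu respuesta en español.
Para resolver esto, necesitamos tomar 2 derivadas de nuestra ecuación de la aceleración a(t) = exp(-t/2)/2. Tomando d/dt de a(t), encontramos j(t) = -exp(-t/2)/4. Derivando la sacudida, obtenemos el snap: s(t) = exp(-t/2)/8. De la ecuación del snap s(t) = exp(-t/2)/8, sustituimos t = 2*log(2) para obtener s = 1/16.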